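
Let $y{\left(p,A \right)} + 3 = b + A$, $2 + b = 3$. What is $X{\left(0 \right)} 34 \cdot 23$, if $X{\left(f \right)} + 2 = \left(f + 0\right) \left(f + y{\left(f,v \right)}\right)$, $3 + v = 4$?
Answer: $-1564$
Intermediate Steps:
$b = 1$ ($b = -2 + 3 = 1$)
$v = 1$ ($v = -3 + 4 = 1$)
$y{\left(p,A \right)} = -2 + A$ ($y{\left(p,A \right)} = -3 + \left(1 + A\right) = -2 + A$)
$X{\left(f \right)} = -2 + f \left(-1 + f\right)$ ($X{\left(f \right)} = -2 + \left(f + 0\right) \left(f + \left(-2 + 1\right)\right) = -2 + f \left(f - 1\right) = -2 + f \left(-1 + f\right)$)
$X{\left(0 \right)} 34 \cdot 23 = \left(-2 + 0^{2} - 0\right) 34 \cdot 23 = \left(-2 + 0 + 0\right) 34 \cdot 23 = \left(-2\right) 34 \cdot 23 = \left(-68\right) 23 = -1564$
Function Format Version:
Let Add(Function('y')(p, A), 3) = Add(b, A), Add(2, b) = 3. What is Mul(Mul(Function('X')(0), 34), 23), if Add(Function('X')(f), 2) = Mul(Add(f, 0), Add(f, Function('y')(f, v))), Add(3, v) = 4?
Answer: -1564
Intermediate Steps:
b = 1 (b = Add(-2, 3) = 1)
v = 1 (v = Add(-3, 4) = 1)
Function('y')(p, A) = Add(-2, A) (Function('y')(p, A) = Add(-3, Add(1, A)) = Add(-2, A))
Function('X')(f) = Add(-2, Mul(f, Add(-1, f))) (Function('X')(f) = Add(-2, Mul(Add(f, 0), Add(f, Add(-2, 1)))) = Add(-2, Mul(f, Add(f, -1))) = Add(-2, Mul(f, Add(-1, f))))
Mul(Mul(Function('X')(0), 34), 23) = Mul(Mul(Add(-2, Pow(0, 2), Mul(-1, 0)), 34), 23) = Mul(Mul(Add(-2, 0, 0), 34), 23) = Mul(Mul(-2, 34), 23) = Mul(-68, 23) = -1564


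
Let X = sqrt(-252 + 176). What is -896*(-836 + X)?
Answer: 749056 - 1792*I*sqrt(19) ≈ 7.4906e+5 - 7811.1*I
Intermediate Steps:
X = 2*I*sqrt(19) (X = sqrt(-76) = 2*I*sqrt(19) ≈ 8.7178*I)
-896*(-836 + X) = -896*(-836 + 2*I*sqrt(19)) = 749056 - 1792*I*sqrt(19)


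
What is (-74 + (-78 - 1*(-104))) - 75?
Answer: -123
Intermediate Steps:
(-74 + (-78 - 1*(-104))) - 75 = (-74 + (-78 + 104)) - 75 = (-74 + 26) - 75 = -48 - 75 = -123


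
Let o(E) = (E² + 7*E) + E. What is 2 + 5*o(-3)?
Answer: -73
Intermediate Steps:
o(E) = E² + 8*E
2 + 5*o(-3) = 2 + 5*(-3*(8 - 3)) = 2 + 5*(-3*5) = 2 + 5*(-15) = 2 - 75 = -73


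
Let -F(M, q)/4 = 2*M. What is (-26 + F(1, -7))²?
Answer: 1156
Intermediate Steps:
F(M, q) = -8*M
(-26 + F(1, -7))² = (-26 - 8*1)² = (-26 - 8)² = (-34)² = 1156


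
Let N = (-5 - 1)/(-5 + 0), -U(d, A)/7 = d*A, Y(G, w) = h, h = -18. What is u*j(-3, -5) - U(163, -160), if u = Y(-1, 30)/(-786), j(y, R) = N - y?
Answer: -119576737/655 ≈ -1.8256e+5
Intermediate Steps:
Y(G, w) = -18
U(d, A) = -7*A*d (U(d, A) = -7*d*A = -7*A*d)
N = 6/5 (N = -6/(-5) = -6*(-⅕) = 6/5 ≈ 1.2000)
j(y, R) = 6/5 - y
u = 3/131 (u = -18/(-786) = -18*(-1/786) = 3/131 ≈ 0.022901)
u*j(-3, -5) - U(163, -160) = 3*(6/5 - 1*(-3))/131 - (-7)*(-160)*163 = 3*(6/5 + 3)/131 - 1*182560 = (3/131)*(21/5) - 182560 = 63/655 - 182560 = -119576737/655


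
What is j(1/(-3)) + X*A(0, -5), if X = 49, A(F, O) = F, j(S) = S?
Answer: -1/3 ≈ -0.33333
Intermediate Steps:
j(1/(-3)) + X*A(0, -5) = 1/(-3) + 49*0 = -1/3 + 0 = -1/3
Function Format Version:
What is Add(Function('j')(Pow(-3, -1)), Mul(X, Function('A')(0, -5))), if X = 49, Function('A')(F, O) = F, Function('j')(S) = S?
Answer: Rational(-1, 3) ≈ -0.33333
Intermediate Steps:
Add(Function('j')(Pow(-3, -1)), Mul(X, Function('A')(0, -5))) = Add(Pow(-3, -1), Mul(49, 0)) = Add(Rational(-1, 3), 0) = Rational(-1, 3)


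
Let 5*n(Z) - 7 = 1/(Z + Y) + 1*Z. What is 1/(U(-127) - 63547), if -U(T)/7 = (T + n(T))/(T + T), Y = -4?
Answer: -83185/5286503366 ≈ -1.5735e-5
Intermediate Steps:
n(Z) = 7/5 + Z/5 + 1/(5*(-4 + Z)) (n(Z) = 7/5 + (1/(Z - 4) + 1*Z)/5 = 7/5 + (1/(-4 + Z) + Z)/5 = 7/5 + (Z + 1/(-4 + Z))/5 = 7/5 + (Z/5 + 1/(5*(-4 + Z))) = 7/5 + Z/5 + 1/(5*(-4 + Z)))
U(T) = -7*(T + (-27 + T**2 + 3*T)/(5*(-4 + T)))/(2*T) (U(T) = -7*(T + (-27 + T**2 + 3*T)/(5*(-4 + T)))/(T + T) = -7*(T + (-27 + T**2 + 3*T)/(5*(-4 + T)))/(2*T))
1/(U(-127) - 63547) = 1/((7/10)*(27 - 6*(-127)**2 + 17*(-127))/(-127*(-4 - 127)) - 63547) = 1/((7/10)*(-1/127)*(27 - 6*16129 - 2159)/(-131) - 63547) = 1/((7/10)*(-1/127)*(-1/131)*(27 - 96774 - 2159) - 63547) = 1/((7/10)*(-1/127)*(-1/131)*(-98906) - 63547) = 1/(-346171/83185 - 63547) = 1/(-5286503366/83185) = -83185/5286503366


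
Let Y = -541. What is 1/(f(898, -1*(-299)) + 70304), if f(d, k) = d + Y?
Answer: 1/70661 ≈ 1.4152e-5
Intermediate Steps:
f(d, k) = -541 + d (f(d, k) = d - 541 = -541 + d)
1/(f(898, -1*(-299)) + 70304) = 1/((-541 + 898) + 70304) = 1/(357 + 70304) = 1/70661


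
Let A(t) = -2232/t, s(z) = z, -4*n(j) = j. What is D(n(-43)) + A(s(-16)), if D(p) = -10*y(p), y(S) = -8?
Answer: 439/2 ≈ 219.50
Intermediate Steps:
n(j) = -j/4
D(p) = 80 (D(p) = -10*(-8) = 80)
D(n(-43)) + A(s(-16)) = 80 - 2232/(-16) = 80 - 2232*(-1/16) = 80 + 279/2 = 439/2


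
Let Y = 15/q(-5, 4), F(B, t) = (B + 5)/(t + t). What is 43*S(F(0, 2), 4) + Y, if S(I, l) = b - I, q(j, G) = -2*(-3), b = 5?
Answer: 655/4 ≈ 163.75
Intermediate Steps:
F(B, t) = (5 + B)/(2*t) (F(B, t) = (5 + B)/((2*t)) = (5 + B)*(1/(2*t)) = (5 + B)/(2*t))
q(j, G) = 6
S(I, l) = 5 - I
Y = 5/2 (Y = 15/6 = 15*(1/6) = 5/2 ≈ 2.5000)
43*S(F(0, 2), 4) + Y = 43*(5 - (5 + 0)/(2*2)) + 5/2 = 43*(5 - 5/(2*2)) + 5/2 = 43*(5 - 1*5/4) + 5/2 = 43*(5 - 5/4) + 5/2 = 43*(15/4) + 5/2 = 645/4 + 5/2 = 655/4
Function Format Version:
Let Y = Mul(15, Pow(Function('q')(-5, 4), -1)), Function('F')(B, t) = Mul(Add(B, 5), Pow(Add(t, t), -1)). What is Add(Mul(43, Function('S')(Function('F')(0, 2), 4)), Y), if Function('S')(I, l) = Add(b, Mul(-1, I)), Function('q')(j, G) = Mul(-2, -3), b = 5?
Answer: Rational(655, 4) ≈ 163.75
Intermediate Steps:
Function('F')(B, t) = Mul(Rational(1, 2), Pow(t, -1), Add(5, B)) (Function('F')(B, t) = Mul(Add(5, B), Pow(Mul(2, t), -1)) = Mul(Add(5, B), Mul(Rational(1, 2), Pow(t, -1))) = Mul(Rational(1, 2), Pow(t, -1), Add(5, B)))
Function('q')(j, G) = 6
Function('S')(I, l) = Add(5, Mul(-1, I))
Y = Rational(5, 2) (Y = Mul(15, Pow(6, -1)) = Mul(15, Rational(1, 6)) = Rational(5, 2) ≈ 2.5000)
Add(Mul(43, Function('S')(Function('F')(0, 2), 4)), Y) = Add(Mul(43, Add(5, Mul(-1, Mul(Rational(1, 2), Pow(2, -1), Add(5, 0))))), Rational(5, 2)) = Add(Mul(43, Add(5, Mul(-1, Mul(Rational(1, 2), Rational(1, 2), 5)))), Rational(5, 2)) = Add(Mul(43, Add(5, Mul(-1, Rational(5, 4)))), Rational(5, 2)) = Add(Mul(43, Add(5, Rational(-5, 4))), Rational(5, 2)) = Add(Mul(43, Rational(15, 4)), Rational(5, 2)) = Add(Rational(645, 4), Rational(5, 2)) = Rational(655, 4)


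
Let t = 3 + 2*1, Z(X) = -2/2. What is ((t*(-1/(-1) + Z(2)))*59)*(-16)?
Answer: 0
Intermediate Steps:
Z(X) = -1 (Z(X) = -2*½ = -1)
t = 5 (t = 3 + 2 = 5)
((t*(-1/(-1) + Z(2)))*59)*(-16) = ((5*(-1/(-1) - 1))*59)*(-16) = ((5*(-1*(-1) - 1))*59)*(-16) = ((5*(1 - 1))*59)*(-16) = ((5*0)*59)*(-16) = (0*59)*(-16) = 0*(-16) = 0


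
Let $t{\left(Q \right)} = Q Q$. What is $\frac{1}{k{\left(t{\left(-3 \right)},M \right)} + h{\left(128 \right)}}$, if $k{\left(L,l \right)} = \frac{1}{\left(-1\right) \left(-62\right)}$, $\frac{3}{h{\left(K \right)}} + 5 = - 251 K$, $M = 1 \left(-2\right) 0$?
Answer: $\frac{664082}{10649} \approx 62.361$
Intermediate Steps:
$M = 0$ ($M = \left(-2\right) 0 = 0$)
$t{\left(Q \right)} = Q^{2}$
$h{\left(K \right)} = \frac{3}{-5 - 251 K}$
$k{\left(L,l \right)} = \frac{1}{62}$
$\frac{1}{k{\left(t{\left(-3 \right)},M \right)} + h{\left(128 \right)}} = \frac{1}{\frac{1}{62} - \frac{3}{5 + 251 \cdot 128}} = \frac{1}{\frac{1}{62} - \frac{3}{5 + 32128}} = \frac{1}{\frac{1}{62} - \frac{3}{32133}} = \frac{1}{\frac{1}{62} - \frac{1}{10711}} = \frac{1}{\frac{10649}{664082}} = \frac{664082}{10649}$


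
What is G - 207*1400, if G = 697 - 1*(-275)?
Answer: -288828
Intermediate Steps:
G = 972 (G = 697 + 275 = 972)
G - 207*1400 = 972 - 207*1400 = 972 - 289800 = -288828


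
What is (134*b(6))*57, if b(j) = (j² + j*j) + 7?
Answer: 603402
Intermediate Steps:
b(j) = 7 + 2*j² (b(j) = (j² + j²) + 7 = 2*j² + 7 = 7 + 2*j²)
(134*b(6))*57 = (134*(7 + 2*6²))*57 = (134*(7 + 2*36))*57 = (134*(7 + 72))*57 = (134*79)*57 = 10586*57 = 603402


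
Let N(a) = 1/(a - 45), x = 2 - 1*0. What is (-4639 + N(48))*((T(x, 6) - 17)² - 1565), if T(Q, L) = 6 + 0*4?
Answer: 20094704/3 ≈ 6.6982e+6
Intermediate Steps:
x = 2 (x = 2 + 0 = 2)
N(a) = 1/(-45 + a)
T(Q, L) = 6 (T(Q, L) = 6 + 0 = 6)
(-4639 + N(48))*((T(x, 6) - 17)² - 1565) = (-4639 + 1/(-45 + 48))*((6 - 17)² - 1565) = (-4639 + 1/3)*((-11)² - 1565) = (-4639 + ⅓)*(121 - 1565) = -13916/3*(-1444) = 20094704/3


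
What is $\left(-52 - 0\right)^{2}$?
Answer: $2704$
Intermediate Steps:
$\left(-52 - 0\right)^{2} = \left(-52 + \left(-31 + 31\right)\right)^{2} = \left(-52 + 0\right)^{2} = \left(-52\right)^{2} = 2704$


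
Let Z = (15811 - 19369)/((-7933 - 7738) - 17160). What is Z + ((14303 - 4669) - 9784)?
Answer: -4921092/32831 ≈ -149.89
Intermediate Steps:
Z = 3558/32831 (Z = -3558/(-15671 - 17160) = -3558/(-32831) = -3558*(-1/32831) = 3558/32831 ≈ 0.10837)
Z + ((14303 - 4669) - 9784) = 3558/32831 + ((14303 - 4669) - 9784) = 3558/32831 + (9634 - 9784) = 3558/32831 - 150 = -4921092/32831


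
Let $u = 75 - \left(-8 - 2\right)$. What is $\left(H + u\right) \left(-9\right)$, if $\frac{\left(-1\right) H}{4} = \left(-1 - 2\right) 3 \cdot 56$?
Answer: $-18909$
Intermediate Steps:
$u = 85$ ($u = 75 - \left(-8 - 2\right) = 75 - -10 = 75 + 10 = 85$)
$H = 2016$ ($H = - 4 \left(-1 - 2\right) 3 \cdot 56 = - 4 \left(-3\right) 3 \cdot 56 = - 4 \left(\left(-9\right) 56\right) = \left(-4\right) \left(-504\right) = 2016$)
$\left(H + u\right) \left(-9\right) = \left(2016 + 85\right) \left(-9\right) = 2101 \left(-9\right) = -18909$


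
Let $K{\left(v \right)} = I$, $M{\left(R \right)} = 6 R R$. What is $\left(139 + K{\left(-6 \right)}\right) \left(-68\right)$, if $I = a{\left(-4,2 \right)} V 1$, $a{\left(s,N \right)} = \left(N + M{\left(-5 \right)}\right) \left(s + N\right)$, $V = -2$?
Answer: $-50796$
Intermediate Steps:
$M{\left(R \right)} = 6 R^{2}$
$a{\left(s,N \right)} = \left(150 + N\right) \left(N + s\right)$ ($a{\left(s,N \right)} = \left(N + 6 \left(-5\right)^{2}\right) \left(s + N\right) = \left(N + 6 \cdot 25\right) \left(N + s\right) = \left(N + 150\right) \left(N + s\right) = \left(150 + N\right) \left(N + s\right)$)
$I = 608$ ($I = \left(2^{2} + 150 \cdot 2 + 150 \left(-4\right) + 2 \left(-4\right)\right) \left(-2\right) 1 = \left(4 + 300 - 600 - 8\right) \left(-2\right) 1 = \left(-304\right) \left(-2\right) 1 = 608 \cdot 1 = 608$)
$K{\left(v \right)} = 608$
$\left(139 + K{\left(-6 \right)}\right) \left(-68\right) = \left(139 + 608\right) \left(-68\right) = 747 \left(-68\right) = -50796$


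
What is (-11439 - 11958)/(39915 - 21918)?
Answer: -7799/5999 ≈ -1.3001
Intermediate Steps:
(-11439 - 11958)/(39915 - 21918) = -23397/17997 = -23397*1/17997 = -7799/5999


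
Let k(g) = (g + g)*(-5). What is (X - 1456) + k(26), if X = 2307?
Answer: 591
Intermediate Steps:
k(g) = -10*g (k(g) = (2*g)*(-5) = -10*g)
(X - 1456) + k(26) = (2307 - 1456) - 10*26 = 851 - 260 = 591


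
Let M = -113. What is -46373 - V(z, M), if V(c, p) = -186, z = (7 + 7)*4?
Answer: -46187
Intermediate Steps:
z = 56 (z = 14*4 = 56)
-46373 - V(z, M) = -46373 - 1*(-186) = -46373 + 186 = -46187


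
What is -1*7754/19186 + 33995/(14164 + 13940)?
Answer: 217154827/269601672 ≈ 0.80547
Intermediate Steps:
-1*7754/19186 + 33995/(14164 + 13940) = -7754*1/19186 + 33995/28104 = -3877/9593 + 33995*(1/28104) = -3877/9593 + 33995/28104 = 217154827/269601672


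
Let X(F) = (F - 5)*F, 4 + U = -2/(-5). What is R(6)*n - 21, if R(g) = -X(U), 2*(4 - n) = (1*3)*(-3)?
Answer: -7104/25 ≈ -284.16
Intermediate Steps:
n = 17/2 (n = 4 - 1*3*(-3)/2 = 4 - 3*(-3)/2 = 4 - ½*(-9) = 4 + 9/2 = 17/2 ≈ 8.5000)
U = -18/5 (U = -4 - 2/(-5) = -4 - 2*(-⅕) = -4 + ⅖ = -18/5 ≈ -3.6000)
X(F) = F*(-5 + F) (X(F) = (-5 + F)*F = F*(-5 + F))
R(g) = -774/25 (R(g) = -(-18)*(-5 - 18/5)/5 = -(-18)*(-43)/(5*5) = -1*774/25 = -774/25)
R(6)*n - 21 = -774/25*17/2 - 21 = -6579/25 - 21 = -7104/25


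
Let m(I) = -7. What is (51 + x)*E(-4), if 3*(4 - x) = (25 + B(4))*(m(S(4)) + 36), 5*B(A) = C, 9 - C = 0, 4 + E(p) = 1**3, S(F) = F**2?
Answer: 3061/5 ≈ 612.20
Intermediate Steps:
E(p) = -3 (E(p) = -4 + 1**3 = -4 + 1 = -3)
C = 9 (C = 9 - 1*0 = 9 + 0 = 9)
B(A) = 9/5 (B(A) = (1/5)*9 = 9/5)
x = -3826/15 (x = 4 - (25 + 9/5)*(-7 + 36)/3 = 4 - 134*29/15 = 4 - 1/3*3886/5 = 4 - 3886/15 = -3826/15 ≈ -255.07)
(51 + x)*E(-4) = (51 - 3826/15)*(-3) = -3061/15*(-3) = 3061/5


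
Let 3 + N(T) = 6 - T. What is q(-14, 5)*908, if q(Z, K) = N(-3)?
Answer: 5448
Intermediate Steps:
N(T) = 3 - T (N(T) = -3 + (6 - T) = 3 - T)
q(Z, K) = 6 (q(Z, K) = 3 - 1*(-3) = 3 + 3 = 6)
q(-14, 5)*908 = 6*908 = 5448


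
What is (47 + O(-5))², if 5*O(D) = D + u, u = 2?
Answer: 53824/25 ≈ 2153.0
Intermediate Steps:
O(D) = ⅖ + D/5 (O(D) = (D + 2)/5 = (2 + D)/5 = ⅖ + D/5)
(47 + O(-5))² = (47 + (⅖ + (⅕)*(-5)))² = (47 + (⅖ - 1))² = (47 - ⅗)² = (232/5)² = 53824/25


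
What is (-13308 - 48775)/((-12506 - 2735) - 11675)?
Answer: 62083/26916 ≈ 2.3065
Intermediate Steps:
(-13308 - 48775)/((-12506 - 2735) - 11675) = -62083/(-15241 - 11675) = -62083/(-26916) = -62083*(-1/26916) = 62083/26916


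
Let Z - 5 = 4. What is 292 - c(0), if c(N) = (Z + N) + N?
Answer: 283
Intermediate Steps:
Z = 9 (Z = 5 + 4 = 9)
c(N) = 9 + 2*N (c(N) = (9 + N) + N = 9 + 2*N)
292 - c(0) = 292 - (9 + 2*0) = 292 - (9 + 0) = 292 - 1*9 = 292 - 9 = 283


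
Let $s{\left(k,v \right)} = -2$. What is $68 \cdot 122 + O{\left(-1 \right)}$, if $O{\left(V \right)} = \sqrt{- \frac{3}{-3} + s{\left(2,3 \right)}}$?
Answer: $8296 + i \approx 8296.0 + 1.0 i$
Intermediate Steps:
$O{\left(V \right)} = i$ ($O{\left(V \right)} = \sqrt{- \frac{3}{-3} - 2} = \sqrt{\left(-3\right) \left(- \frac{1}{3}\right) - 2} = \sqrt{1 - 2} = \sqrt{-1} = i$)
$68 \cdot 122 + O{\left(-1 \right)} = 68 \cdot 122 + i = 8296 + i$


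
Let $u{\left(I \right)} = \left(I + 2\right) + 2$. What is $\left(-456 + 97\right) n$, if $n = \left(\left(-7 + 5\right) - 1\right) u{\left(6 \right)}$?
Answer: $10770$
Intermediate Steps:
$u{\left(I \right)} = 4 + I$ ($u{\left(I \right)} = \left(2 + I\right) + 2 = 4 + I$)
$n = -30$ ($n = \left(\left(-7 + 5\right) - 1\right) \left(4 + 6\right) = \left(-2 - 1\right) 10 = \left(-3\right) 10 = -30$)
$\left(-456 + 97\right) n = \left(-456 + 97\right) \left(-30\right) = \left(-359\right) \left(-30\right) = 10770$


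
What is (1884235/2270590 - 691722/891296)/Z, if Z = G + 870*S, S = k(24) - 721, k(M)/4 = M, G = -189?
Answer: -777100447/7862901607209264 ≈ -9.8831e-8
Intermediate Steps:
k(M) = 4*M
S = -625 (S = 4*24 - 721 = 96 - 721 = -625)
Z = -543939 (Z = -189 + 870*(-625) = -189 - 543750 = -543939)
(1884235/2270590 - 691722/891296)/Z = (1884235/2270590 - 691722/891296)/(-543939) = (1884235*(1/2270590) - 691722*1/891296)*(-1/543939) = (376847/454118 - 345861/445648)*(-1/543939) = (777100447/14455484176)*(-1/543939) = -777100447/7862901607209264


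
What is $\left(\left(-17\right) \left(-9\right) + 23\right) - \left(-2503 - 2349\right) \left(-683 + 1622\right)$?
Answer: $4556204$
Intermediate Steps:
$\left(\left(-17\right) \left(-9\right) + 23\right) - \left(-2503 - 2349\right) \left(-683 + 1622\right) = \left(153 + 23\right) - \left(-4852\right) 939 = 176 - -4556028 = 176 + 4556028 = 4556204$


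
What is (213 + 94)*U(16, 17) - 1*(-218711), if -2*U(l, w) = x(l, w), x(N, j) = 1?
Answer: 437115/2 ≈ 2.1856e+5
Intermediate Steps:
U(l, w) = -1/2 (U(l, w) = -1/2*1 = -1/2)
(213 + 94)*U(16, 17) - 1*(-218711) = (213 + 94)*(-1/2) - 1*(-218711) = 307*(-1/2) + 218711 = -307/2 + 218711 = 437115/2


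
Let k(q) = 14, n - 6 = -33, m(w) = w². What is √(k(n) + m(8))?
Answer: √78 ≈ 8.8318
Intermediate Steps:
n = -27 (n = 6 - 33 = -27)
√(k(n) + m(8)) = √(14 + 8²) = √(14 + 64) = √78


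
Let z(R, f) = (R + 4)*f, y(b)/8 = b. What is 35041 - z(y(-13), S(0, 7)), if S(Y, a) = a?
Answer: 35741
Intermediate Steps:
y(b) = 8*b
z(R, f) = f*(4 + R) (z(R, f) = (4 + R)*f = f*(4 + R))
35041 - z(y(-13), S(0, 7)) = 35041 - 7*(4 + 8*(-13)) = 35041 - 7*(4 - 104) = 35041 - 7*(-100) = 35041 - 1*(-700) = 35041 + 700 = 35741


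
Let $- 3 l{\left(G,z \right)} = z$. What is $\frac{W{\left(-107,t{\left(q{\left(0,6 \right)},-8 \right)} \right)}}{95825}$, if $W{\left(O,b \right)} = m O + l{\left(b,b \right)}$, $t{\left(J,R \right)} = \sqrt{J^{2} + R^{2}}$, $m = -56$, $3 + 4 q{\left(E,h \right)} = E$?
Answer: $\frac{5992}{95825} - \frac{\sqrt{1033}}{1149900} \approx 0.062503$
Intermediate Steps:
$q{\left(E,h \right)} = - \frac{3}{4} + \frac{E}{4}$
$l{\left(G,z \right)} = - \frac{z}{3}$
$W{\left(O,b \right)} = - 56 O - \frac{b}{3}$
$\frac{W{\left(-107,t{\left(q{\left(0,6 \right)},-8 \right)} \right)}}{95825} = \frac{\left(-56\right) \left(-107\right) - \frac{\sqrt{\left(- \frac{3}{4} + \frac{1}{4} \cdot 0\right)^{2} + \left(-8\right)^{2}}}{3}}{95825} = \left(5992 - \frac{\sqrt{\left(- \frac{3}{4} + 0\right)^{2} + 64}}{3}\right) \frac{1}{95825} = \left(5992 - \frac{\sqrt{\left(- \frac{3}{4}\right)^{2} + 64}}{3}\right) \frac{1}{95825} = \left(5992 - \frac{\sqrt{\frac{9}{16} + 64}}{3}\right) \frac{1}{95825} = \left(5992 - \frac{\sqrt{\frac{1033}{16}}}{3}\right) \frac{1}{95825} = \left(5992 - \frac{\frac{1}{4} \sqrt{1033}}{3}\right) \frac{1}{95825} = \left(5992 - \frac{\sqrt{1033}}{12}\right) \frac{1}{95825} = \frac{5992}{95825} - \frac{\sqrt{1033}}{1149900}$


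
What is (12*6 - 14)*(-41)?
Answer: -2378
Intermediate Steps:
(12*6 - 14)*(-41) = (72 - 14)*(-41) = 58*(-41) = -2378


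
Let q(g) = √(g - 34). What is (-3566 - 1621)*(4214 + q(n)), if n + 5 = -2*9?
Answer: -21858018 - 5187*I*√57 ≈ -2.1858e+7 - 39161.0*I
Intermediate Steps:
n = -23 (n = -5 - 2*9 = -5 - 18 = -23)
q(g) = √(-34 + g)
(-3566 - 1621)*(4214 + q(n)) = (-3566 - 1621)*(4214 + √(-34 - 23)) = -5187*(4214 + √(-57)) = -5187*(4214 + I*√57) = -21858018 - 5187*I*√57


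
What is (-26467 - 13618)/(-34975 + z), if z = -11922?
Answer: 40085/46897 ≈ 0.85475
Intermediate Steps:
(-26467 - 13618)/(-34975 + z) = (-26467 - 13618)/(-34975 - 11922) = -40085/(-46897) = -40085*(-1/46897) = 40085/46897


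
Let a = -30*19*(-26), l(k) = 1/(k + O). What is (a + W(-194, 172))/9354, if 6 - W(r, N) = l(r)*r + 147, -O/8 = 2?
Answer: 770599/491085 ≈ 1.5692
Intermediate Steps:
O = -16 (O = -8*2 = -16)
l(k) = 1/(-16 + k) (l(k) = 1/(k - 16) = 1/(-16 + k))
a = 14820 (a = -570*(-26) = 14820)
W(r, N) = -141 - r/(-16 + r) (W(r, N) = 6 - (r/(-16 + r) + 147) = 6 - (147 + r/(-16 + r)) = 6 + (-147 - r/(-16 + r)) = -141 - r/(-16 + r))
(a + W(-194, 172))/9354 = (14820 + 2*(1128 - 71*(-194))/(-16 - 194))/9354 = (14820 + 2*(1128 + 13774)/(-210))*(1/9354) = (14820 + 2*(-1/210)*14902)*(1/9354) = (14820 - 14902/105)*(1/9354) = (1541198/105)*(1/9354) = 770599/491085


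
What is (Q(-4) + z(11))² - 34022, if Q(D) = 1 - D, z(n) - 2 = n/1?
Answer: -33698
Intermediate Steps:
z(n) = 2 + n (z(n) = 2 + n/1 = 2 + n*1 = 2 + n)
(Q(-4) + z(11))² - 34022 = ((1 - 1*(-4)) + (2 + 11))² - 34022 = ((1 + 4) + 13)² - 34022 = (5 + 13)² - 34022 = 18² - 34022 = 324 - 34022 = -33698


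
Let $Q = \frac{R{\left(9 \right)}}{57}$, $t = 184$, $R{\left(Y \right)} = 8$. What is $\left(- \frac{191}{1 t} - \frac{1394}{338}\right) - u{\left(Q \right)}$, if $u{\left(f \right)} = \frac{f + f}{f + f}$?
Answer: $- \frac{191623}{31096} \approx -6.1623$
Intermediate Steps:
$Q = \frac{8}{57} \approx 0.14035$
$u{\left(f \right)} = 1$ ($u{\left(f \right)} = \frac{2 f}{2 f} = 2 f \frac{1}{2 f} = 1$)
$\left(- \frac{191}{1 t} - \frac{1394}{338}\right) - u{\left(Q \right)} = \left(- \frac{191}{1 \cdot 184} - \frac{1394}{338}\right) - 1 = \left(- \frac{191}{184} - \frac{697}{169}\right) - 1 = - \frac{160527}{31096} - 1 = - \frac{191623}{31096}$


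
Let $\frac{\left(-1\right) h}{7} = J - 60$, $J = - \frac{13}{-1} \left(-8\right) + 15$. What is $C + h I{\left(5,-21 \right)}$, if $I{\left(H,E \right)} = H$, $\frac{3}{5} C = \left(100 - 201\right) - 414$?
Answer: $\frac{13070}{3} \approx 4356.7$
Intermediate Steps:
$J = -89$ ($J = \left(-13\right) \left(-1\right) \left(-8\right) + 15 = 13 \left(-8\right) + 15 = -104 + 15 = -89$)
$C = - \frac{2575}{3}$ ($C = \frac{5 \left(\left(100 - 201\right) - 414\right)}{3} = \frac{5 \left(-101 - 414\right)}{3} = \frac{5}{3} \left(-515\right) = - \frac{2575}{3} \approx -858.33$)
$h = 1043$ ($h = - 7 \left(-89 - 60\right) = \left(-7\right) \left(-149\right) = 1043$)
$C + h I{\left(5,-21 \right)} = - \frac{2575}{3} + 1043 \cdot 5 = - \frac{2575}{3} + 5215 = \frac{13070}{3}$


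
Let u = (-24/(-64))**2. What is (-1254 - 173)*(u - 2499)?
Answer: 228215829/64 ≈ 3.5659e+6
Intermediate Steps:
u = 9/64 (u = (-24*(-1/64))**2 = (3/8)**2 = 9/64 ≈ 0.14063)
(-1254 - 173)*(u - 2499) = (-1254 - 173)*(9/64 - 2499) = -1427*(-159927/64) = 228215829/64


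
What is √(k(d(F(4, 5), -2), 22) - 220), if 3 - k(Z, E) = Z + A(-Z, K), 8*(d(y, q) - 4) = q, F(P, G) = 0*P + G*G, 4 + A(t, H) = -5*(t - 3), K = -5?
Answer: I*√1002/2 ≈ 15.827*I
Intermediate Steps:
A(t, H) = 11 - 5*t (A(t, H) = -4 - 5*(t - 3) = -4 - 5*(-3 + t) = -4 + (15 - 5*t) = 11 - 5*t)
F(P, G) = G² (F(P, G) = 0 + G² = G²)
d(y, q) = 4 + q/8
k(Z, E) = -8 - 6*Z (k(Z, E) = 3 - (Z + (11 - (-5)*Z)) = 3 - (Z + (11 + 5*Z)) = 3 - (11 + 6*Z) = 3 + (-11 - 6*Z) = -8 - 6*Z)
√(k(d(F(4, 5), -2), 22) - 220) = √((-8 - 6*(4 + (⅛)*(-2))) - 220) = √((-8 - 6*(4 - ¼)) - 220) = √((-8 - 6*15/4) - 220) = √((-8 - 45/2) - 220) = √(-61/2 - 220) = √(-501/2) = I*√1002/2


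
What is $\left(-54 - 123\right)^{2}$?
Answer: $31329$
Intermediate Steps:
$\left(-54 - 123\right)^{2} = \left(-177\right)^{2} = 31329$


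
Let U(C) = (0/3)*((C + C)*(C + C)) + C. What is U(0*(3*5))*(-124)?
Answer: 0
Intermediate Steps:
U(C) = C (U(C) = (0*(⅓))*((2*C)*(2*C)) + C = 0*(4*C²) + C = 0 + C = C)
U(0*(3*5))*(-124) = (0*(3*5))*(-124) = (0*15)*(-124) = 0*(-124) = 0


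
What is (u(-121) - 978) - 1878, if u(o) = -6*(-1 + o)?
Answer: -2124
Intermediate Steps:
u(o) = 6 - 6*o
(u(-121) - 978) - 1878 = ((6 - 6*(-121)) - 978) - 1878 = ((6 + 726) - 978) - 1878 = (732 - 978) - 1878 = -246 - 1878 = -2124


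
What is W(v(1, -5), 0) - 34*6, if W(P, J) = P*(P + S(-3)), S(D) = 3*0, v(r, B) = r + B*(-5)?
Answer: 472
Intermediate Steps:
v(r, B) = r - 5*B
S(D) = 0
W(P, J) = P² (W(P, J) = P*(P + 0) = P*P = P²)
W(v(1, -5), 0) - 34*6 = (1 - 5*(-5))² - 34*6 = (1 + 25)² - 204 = 26² - 204 = 676 - 204 = 472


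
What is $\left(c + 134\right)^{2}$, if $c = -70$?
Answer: $4096$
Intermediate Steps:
$\left(c + 134\right)^{2} = \left(-70 + 134\right)^{2} = 64^{2} = 4096$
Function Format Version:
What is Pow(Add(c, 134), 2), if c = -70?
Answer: 4096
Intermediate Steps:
Pow(Add(c, 134), 2) = Pow(Add(-70, 134), 2) = Pow(64, 2) = 4096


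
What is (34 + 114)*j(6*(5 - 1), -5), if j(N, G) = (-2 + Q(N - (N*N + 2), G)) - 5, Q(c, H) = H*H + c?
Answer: -79328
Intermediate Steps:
Q(c, H) = c + H**2 (Q(c, H) = H**2 + c = c + H**2)
j(N, G) = -9 + N + G**2 - N**2 (j(N, G) = (-2 + ((N - (N*N + 2)) + G**2)) - 5 = (-2 + ((N - (N**2 + 2)) + G**2)) - 5 = (-2 + ((N - (2 + N**2)) + G**2)) - 5 = (-2 + ((N + (-2 - N**2)) + G**2)) - 5 = (-2 + ((-2 + N - N**2) + G**2)) - 5 = (-2 + (-2 + N + G**2 - N**2)) - 5 = (-4 + N + G**2 - N**2) - 5 = -9 + N + G**2 - N**2)
(34 + 114)*j(6*(5 - 1), -5) = (34 + 114)*(-9 + 6*(5 - 1) + (-5)**2 - (6*(5 - 1))**2) = 148*(-9 + 6*4 + 25 - (6*4)**2) = 148*(-9 + 24 + 25 - 1*24**2) = 148*(-9 + 24 + 25 - 1*576) = 148*(-9 + 24 + 25 - 576) = 148*(-536) = -79328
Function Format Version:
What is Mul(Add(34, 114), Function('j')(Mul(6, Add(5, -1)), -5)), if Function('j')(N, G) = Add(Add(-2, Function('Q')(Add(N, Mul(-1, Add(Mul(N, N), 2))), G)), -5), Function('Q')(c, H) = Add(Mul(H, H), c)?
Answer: -79328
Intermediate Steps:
Function('Q')(c, H) = Add(c, Pow(H, 2)) (Function('Q')(c, H) = Add(Pow(H, 2), c) = Add(c, Pow(H, 2)))
Function('j')(N, G) = Add(-9, N, Pow(G, 2), Mul(-1, Pow(N, 2))) (Function('j')(N, G) = Add(Add(-2, Add(Add(N, Mul(-1, Add(Mul(N, N), 2))), Pow(G, 2))), -5) = Add(Add(-2, Add(Add(N, Mul(-1, Add(Pow(N, 2), 2))), Pow(G, 2))), -5) = Add(Add(-2, Add(Add(N, Mul(-1, Add(2, Pow(N, 2)))), Pow(G, 2))), -5) = Add(Add(-2, Add(Add(N, Add(-2, Mul(-1, Pow(N, 2)))), Pow(G, 2))), -5) = Add(Add(-2, Add(Add(-2, N, Mul(-1, Pow(N, 2))), Pow(G, 2))), -5) = Add(Add(-2, Add(-2, N, Pow(G, 2), Mul(-1, Pow(N, 2)))), -5) = Add(Add(-4, N, Pow(G, 2), Mul(-1, Pow(N, 2))), -5) = Add(-9, N, Pow(G, 2), Mul(-1, Pow(N, 2))))
Mul(Add(34, 114), Function('j')(Mul(6, Add(5, -1)), -5)) = Mul(Add(34, 114), Add(-9, Mul(6, Add(5, -1)), Pow(-5, 2), Mul(-1, Pow(Mul(6, Add(5, -1)), 2)))) = Mul(148, Add(-9, Mul(6, 4), 25, Mul(-1, Pow(Mul(6, 4), 2)))) = Mul(148, Add(-9, 24, 25, Mul(-1, Pow(24, 2)))) = Mul(148, Add(-9, 24, 25, Mul(-1, 576))) = Mul(148, Add(-9, 24, 25, -576)) = Mul(148, -536) = -79328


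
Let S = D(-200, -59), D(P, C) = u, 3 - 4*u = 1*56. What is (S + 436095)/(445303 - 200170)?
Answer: 1744327/980532 ≈ 1.7790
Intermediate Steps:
u = -53/4 (u = 3/4 - 56/4 = 3/4 - 1/4*56 = 3/4 - 14 = -53/4 ≈ -13.250)
D(P, C) = -53/4
S = -53/4 ≈ -13.250
(S + 436095)/(445303 - 200170) = (-53/4 + 436095)/(445303 - 200170) = (1744327/4)/245133 = (1744327/4)*(1/245133) = 1744327/980532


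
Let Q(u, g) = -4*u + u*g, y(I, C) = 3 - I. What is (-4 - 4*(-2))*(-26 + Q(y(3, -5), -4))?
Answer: -104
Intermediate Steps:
Q(u, g) = -4*u + g*u
(-4 - 4*(-2))*(-26 + Q(y(3, -5), -4)) = (-4 - 4*(-2))*(-26 + (3 - 1*3)*(-4 - 4)) = (-4 + 8)*(-26 + (3 - 3)*(-8)) = 4*(-26 + 0*(-8)) = 4*(-26 + 0) = 4*(-26) = -104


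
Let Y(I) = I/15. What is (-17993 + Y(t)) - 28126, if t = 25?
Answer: -138352/3 ≈ -46117.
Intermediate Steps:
Y(I) = I/15 (Y(I) = I*(1/15) = I/15)
(-17993 + Y(t)) - 28126 = (-17993 + (1/15)*25) - 28126 = (-17993 + 5/3) - 28126 = -53974/3 - 28126 = -138352/3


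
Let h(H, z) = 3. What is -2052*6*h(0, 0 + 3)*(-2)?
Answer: 73872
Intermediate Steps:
-2052*6*h(0, 0 + 3)*(-2) = -2052*6*3*(-2) = -36936*(-2) = -2052*(-36) = 73872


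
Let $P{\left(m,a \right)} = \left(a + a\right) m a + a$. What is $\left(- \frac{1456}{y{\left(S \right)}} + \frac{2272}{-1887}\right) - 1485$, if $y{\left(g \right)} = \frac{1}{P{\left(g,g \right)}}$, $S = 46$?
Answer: $- \frac{534985057363}{1887} \approx -2.8351 \cdot 10^{8}$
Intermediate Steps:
$P{\left(m,a \right)} = a + 2 m a^{2}$ ($P{\left(m,a \right)} = 2 a m a + a = 2 m a^{2} + a = a + 2 m a^{2}$)
$y{\left(g \right)} = \frac{1}{g \left(1 + 2 g^{2}\right)}$ ($y{\left(g \right)} = \frac{1}{g \left(1 + 2 g g\right)} = \frac{1}{g \left(1 + 2 g^{2}\right)}$)
$\left(- \frac{1456}{y{\left(S \right)}} + \frac{2272}{-1887}\right) - 1485 = \left(- \frac{1456}{\frac{1}{46 + 2 \cdot 46^{3}}} + \frac{2272}{-1887}\right) - 1485 = \left(- \frac{1456}{\frac{1}{46 + 2 \cdot 97336}} + 2272 \left(- \frac{1}{1887}\right)\right) - 1485 = \left(- \frac{1456}{\frac{1}{46 + 194672}} - \frac{2272}{1887}\right) - 1485 = \left(- \frac{1456}{\frac{1}{194718}} - \frac{2272}{1887}\right) - 1485 = \left(- 1456 \frac{1}{\frac{1}{194718}} - \frac{2272}{1887}\right) - 1485 = \left(\left(-1456\right) 194718 - \frac{2272}{1887}\right) - 1485 = \left(-283509408 - \frac{2272}{1887}\right) - 1485 = - \frac{534982255168}{1887} - 1485 = - \frac{534985057363}{1887}$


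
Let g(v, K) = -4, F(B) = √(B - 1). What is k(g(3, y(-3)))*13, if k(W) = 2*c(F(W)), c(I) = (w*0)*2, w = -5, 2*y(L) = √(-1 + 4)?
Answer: 0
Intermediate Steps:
y(L) = √3/2 (y(L) = √(-1 + 4)/2 = √3/2)
F(B) = √(-1 + B)
c(I) = 0 (c(I) = -5*0*2 = 0*2 = 0)
k(W) = 0 (k(W) = 2*0 = 0)
k(g(3, y(-3)))*13 = 0*13 = 0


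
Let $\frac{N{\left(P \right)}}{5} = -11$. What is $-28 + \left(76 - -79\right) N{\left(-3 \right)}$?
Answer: $-8553$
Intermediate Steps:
$N{\left(P \right)} = -55$ ($N{\left(P \right)} = 5 \left(-11\right) = -55$)
$-28 + \left(76 - -79\right) N{\left(-3 \right)} = -28 + \left(76 - -79\right) \left(-55\right) = -28 + \left(76 + 79\right) \left(-55\right) = -28 + 155 \left(-55\right) = -28 - 8525 = -8553$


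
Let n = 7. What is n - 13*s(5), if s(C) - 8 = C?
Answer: -162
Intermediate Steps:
s(C) = 8 + C
n - 13*s(5) = 7 - 13*(8 + 5) = 7 - 13*13 = 7 - 169 = -162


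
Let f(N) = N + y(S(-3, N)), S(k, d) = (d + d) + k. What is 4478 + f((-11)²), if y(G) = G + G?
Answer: 5077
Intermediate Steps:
S(k, d) = k + 2*d (S(k, d) = 2*d + k = k + 2*d)
y(G) = 2*G
f(N) = -6 + 5*N (f(N) = N + 2*(-3 + 2*N) = N + (-6 + 4*N) = -6 + 5*N)
4478 + f((-11)²) = 4478 + (-6 + 5*(-11)²) = 4478 + (-6 + 5*121) = 4478 + (-6 + 605) = 4478 + 599 = 5077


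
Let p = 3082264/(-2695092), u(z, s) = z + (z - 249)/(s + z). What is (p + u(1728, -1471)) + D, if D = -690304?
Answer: -119232788257931/173159661 ≈ -6.8857e+5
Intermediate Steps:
u(z, s) = z + (-249 + z)/(s + z)
p = -770566/673773 (p = 3082264*(-1/2695092) = -770566/673773 ≈ -1.1437)
(p + u(1728, -1471)) + D = (-770566/673773 + (-249 + 1728 + 1728² - 1471*1728)/(-1471 + 1728)) - 690304 = (-770566/673773 + (-249 + 1728 + 2985984 - 2541888)/257) - 690304 = (-770566/673773 + (1/257)*445575) - 690304 = (-770566/673773 + 445575/257) - 690304 = 300018369013/173159661 - 690304 = -119232788257931/173159661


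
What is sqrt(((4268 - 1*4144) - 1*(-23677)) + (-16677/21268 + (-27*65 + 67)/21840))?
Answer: sqrt(29672312609821245)/1116570 ≈ 154.27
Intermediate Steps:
sqrt(((4268 - 1*4144) - 1*(-23677)) + (-16677/21268 + (-27*65 + 67)/21840)) = sqrt(((4268 - 4144) + 23677) + (-16677*1/21268 + (-1755 + 67)*(1/21840))) = sqrt((124 + 23677) + (-16677/21268 - 1688*1/21840)) = sqrt(23801 + (-16677/21268 - 211/2730)) = sqrt(23801 - 1923683/2233140) = sqrt(53149041457/2233140) = sqrt(29672312609821245)/1116570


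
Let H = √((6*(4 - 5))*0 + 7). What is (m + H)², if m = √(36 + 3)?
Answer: 46 + 2*√273 ≈ 79.045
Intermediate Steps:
m = √39 ≈ 6.2450
H = √7 (H = √((6*(-1))*0 + 7) = √(-6*0 + 7) = √(0 + 7) = √7 ≈ 2.6458)
(m + H)² = (√39 + √7)² = (√7 + √39)²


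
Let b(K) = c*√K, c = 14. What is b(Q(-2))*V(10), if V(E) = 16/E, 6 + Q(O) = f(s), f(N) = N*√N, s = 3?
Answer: 112*√(-6 + 3*√3)/5 ≈ 20.083*I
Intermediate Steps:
f(N) = N^(3/2)
Q(O) = -6 + 3*√3 (Q(O) = -6 + 3^(3/2) = -6 + 3*√3)
b(K) = 14*√K
b(Q(-2))*V(10) = (14*√(-6 + 3*√3))*(16/10) = (14*√(-6 + 3*√3))*(16*(⅒)) = (14*√(-6 + 3*√3))*(8/5) = 112*√(-6 + 3*√3)/5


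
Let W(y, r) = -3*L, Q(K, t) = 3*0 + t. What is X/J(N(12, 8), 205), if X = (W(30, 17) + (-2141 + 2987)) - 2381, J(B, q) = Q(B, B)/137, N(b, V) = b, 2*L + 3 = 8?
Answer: -422645/24 ≈ -17610.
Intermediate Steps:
L = 5/2 (L = -3/2 + (1/2)*8 = -3/2 + 4 = 5/2 ≈ 2.5000)
Q(K, t) = t (Q(K, t) = 0 + t = t)
W(y, r) = -15/2 (W(y, r) = -3*5/2 = -15/2)
J(B, q) = B/137
X = -3085/2 (X = (-15/2 + (-2141 + 2987)) - 2381 = (-15/2 + 846) - 2381 = 1677/2 - 2381 = -3085/2 ≈ -1542.5)
X/J(N(12, 8), 205) = -3085/(2*((1/137)*12)) = -3085/(2*12/137) = -3085/2*137/12 = -422645/24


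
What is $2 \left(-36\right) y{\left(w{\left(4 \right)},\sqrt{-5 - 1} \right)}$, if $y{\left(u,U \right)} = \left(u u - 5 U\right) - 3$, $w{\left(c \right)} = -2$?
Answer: $-72 + 360 i \sqrt{6} \approx -72.0 + 881.82 i$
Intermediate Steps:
$y{\left(u,U \right)} = -3 + u^{2} - 5 U$ ($y{\left(u,U \right)} = \left(u^{2} - 5 U\right) - 3 = -3 + u^{2} - 5 U$)
$2 \left(-36\right) y{\left(w{\left(4 \right)},\sqrt{-5 - 1} \right)} = 2 \left(-36\right) \left(-3 + \left(-2\right)^{2} - 5 \sqrt{-5 - 1}\right) = - 72 \left(-3 + 4 - 5 \sqrt{-6}\right) = - 72 \left(-3 + 4 - 5 i \sqrt{6}\right) = - 72 \left(1 - 5 i \sqrt{6}\right) = -72 + 360 i \sqrt{6}$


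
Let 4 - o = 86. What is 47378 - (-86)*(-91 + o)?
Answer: 32500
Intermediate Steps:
o = -82 (o = 4 - 1*86 = 4 - 86 = -82)
47378 - (-86)*(-91 + o) = 47378 - (-86)*(-91 - 82) = 47378 - (-86)*(-173) = 47378 - 1*14878 = 47378 - 14878 = 32500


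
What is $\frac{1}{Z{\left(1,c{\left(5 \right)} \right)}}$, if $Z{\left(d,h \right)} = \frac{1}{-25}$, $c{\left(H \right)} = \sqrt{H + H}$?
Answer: $-25$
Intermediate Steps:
$c{\left(H \right)} = \sqrt{2} \sqrt{H}$ ($c{\left(H \right)} = \sqrt{2 H} = \sqrt{2} \sqrt{H}$)
$Z{\left(d,h \right)} = - \frac{1}{25}$
$\frac{1}{Z{\left(1,c{\left(5 \right)} \right)}} = \frac{1}{- \frac{1}{25}} = -25$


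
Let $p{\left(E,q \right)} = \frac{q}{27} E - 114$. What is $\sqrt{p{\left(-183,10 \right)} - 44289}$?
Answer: $\frac{i \sqrt{400237}}{3} \approx 210.88 i$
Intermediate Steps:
$p{\left(E,q \right)} = -114 + \frac{E q}{27}$ ($p{\left(E,q \right)} = q \frac{1}{27} E - 114 = \frac{q}{27} E - 114 = \frac{E q}{27} - 114 = -114 + \frac{E q}{27}$)
$\sqrt{p{\left(-183,10 \right)} - 44289} = \sqrt{\left(-114 + \frac{1}{27} \left(-183\right) 10\right) - 44289} = \sqrt{\left(-114 - \frac{610}{9}\right) - 44289} = \sqrt{- \frac{1636}{9} - 44289} = \sqrt{- \frac{400237}{9}} = \frac{i \sqrt{400237}}{3}$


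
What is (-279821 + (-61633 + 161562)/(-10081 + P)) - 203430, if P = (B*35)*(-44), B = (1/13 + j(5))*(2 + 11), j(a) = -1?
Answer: -4058725220/8399 ≈ -4.8324e+5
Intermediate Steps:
B = -12 (B = (1/13 - 1)*(2 + 11) = (1/13 - 1)*13 = -12/13*13 = -12)
P = 18480 (P = -12*35*(-44) = -420*(-44) = 18480)
(-279821 + (-61633 + 161562)/(-10081 + P)) - 203430 = (-279821 + (-61633 + 161562)/(-10081 + 18480)) - 203430 = (-279821 + 99929/8399) - 203430 = -2350116650/8399 - 203430 = -4058725220/8399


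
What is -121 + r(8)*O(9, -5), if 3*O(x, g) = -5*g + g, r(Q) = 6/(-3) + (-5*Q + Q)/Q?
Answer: -161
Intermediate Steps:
r(Q) = -6 (r(Q) = 6*(-⅓) + (-4*Q)/Q = -2 - 4 = -6)
O(x, g) = -4*g/3 (O(x, g) = (-5*g + g)/3 = (-4*g)/3 = -4*g/3)
-121 + r(8)*O(9, -5) = -121 - (-8)*(-5) = -121 - 6*20/3 = -121 - 40 = -161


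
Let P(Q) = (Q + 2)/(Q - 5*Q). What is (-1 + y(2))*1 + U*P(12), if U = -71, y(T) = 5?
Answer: 593/24 ≈ 24.708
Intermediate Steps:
P(Q) = -(2 + Q)/(4*Q) (P(Q) = (2 + Q)/((-4*Q)) = (2 + Q)*(-1/(4*Q)) = -(2 + Q)/(4*Q))
(-1 + y(2))*1 + U*P(12) = (-1 + 5)*1 - 71*(-2 - 1*12)/(4*12) = 4*1 - 71*(-2 - 12)/(4*12) = 4 - 71*(-14)/(4*12) = 4 - 71*(-7/24) = 4 + 497/24 = 593/24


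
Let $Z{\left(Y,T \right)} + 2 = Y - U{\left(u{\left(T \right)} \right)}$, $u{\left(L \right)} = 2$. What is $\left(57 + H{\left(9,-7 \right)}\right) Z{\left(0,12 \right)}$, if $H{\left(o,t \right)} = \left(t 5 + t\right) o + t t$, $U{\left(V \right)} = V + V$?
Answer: $1632$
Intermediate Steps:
$U{\left(V \right)} = 2 V$
$Z{\left(Y,T \right)} = -6 + Y$ ($Z{\left(Y,T \right)} = -2 + \left(Y - 2 \cdot 2\right) = -2 + \left(Y - 4\right) = -2 + \left(-4 + Y\right) = -6 + Y$)
$H{\left(o,t \right)} = t^{2} + 6 o t$ ($H{\left(o,t \right)} = \left(5 t + t\right) o + t^{2} = 6 t o + t^{2} = 6 o t + t^{2} = t^{2} + 6 o t$)
$\left(57 + H{\left(9,-7 \right)}\right) Z{\left(0,12 \right)} = \left(57 - 7 \left(-7 + 6 \cdot 9\right)\right) \left(-6 + 0\right) = \left(57 - 7 \left(-7 + 54\right)\right) \left(-6\right) = \left(57 - 329\right) \left(-6\right) = \left(-272\right) \left(-6\right) = 1632$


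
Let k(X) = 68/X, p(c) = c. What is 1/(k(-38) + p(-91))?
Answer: -19/1763 ≈ -0.010777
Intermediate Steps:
1/(k(-38) + p(-91)) = 1/(68/(-38) - 91) = 1/(68*(-1/38) - 91) = 1/(-34/19 - 91) = 1/(-1763/19) = -19/1763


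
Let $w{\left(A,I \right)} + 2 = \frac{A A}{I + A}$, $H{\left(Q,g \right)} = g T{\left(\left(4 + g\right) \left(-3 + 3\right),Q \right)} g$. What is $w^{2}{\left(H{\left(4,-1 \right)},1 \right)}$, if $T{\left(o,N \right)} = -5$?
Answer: $\frac{1089}{16} \approx 68.063$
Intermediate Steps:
$H{\left(Q,g \right)} = - 5 g^{2}$ ($H{\left(Q,g \right)} = g \left(-5\right) g = - 5 g g = - 5 g^{2}$)
$w{\left(A,I \right)} = -2 + \frac{A^{2}}{A + I}$ ($w{\left(A,I \right)} = -2 + \frac{A A}{I + A} = -2 + \frac{A^{2}}{A + I}$)
$w^{2}{\left(H{\left(4,-1 \right)},1 \right)} = \left(\frac{\left(- 5 \left(-1\right)^{2}\right)^{2} - 2 \left(- 5 \left(-1\right)^{2}\right) - 2}{- 5 \left(-1\right)^{2} + 1}\right)^{2} = \left(\frac{\left(\left(-5\right) 1\right)^{2} - 2 \left(\left(-5\right) 1\right) - 2}{\left(-5\right) 1 + 1}\right)^{2} = \left(\frac{\left(-5\right)^{2} - -10 - 2}{-5 + 1}\right)^{2} = \left(\frac{25 + 10 - 2}{-4}\right)^{2} = \left(\left(- \frac{1}{4}\right) 33\right)^{2} = \left(- \frac{33}{4}\right)^{2} = \frac{1089}{16}$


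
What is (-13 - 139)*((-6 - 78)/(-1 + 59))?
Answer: 6384/29 ≈ 220.14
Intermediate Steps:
(-13 - 139)*((-6 - 78)/(-1 + 59)) = -(-12768)/58 = -152*(-42/29) = 6384/29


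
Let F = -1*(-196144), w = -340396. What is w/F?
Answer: -85099/49036 ≈ -1.7354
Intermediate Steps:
F = 196144
w/F = -340396/196144 = -340396*1/196144 = -85099/49036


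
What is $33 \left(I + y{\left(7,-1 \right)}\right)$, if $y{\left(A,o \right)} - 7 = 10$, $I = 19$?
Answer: $1188$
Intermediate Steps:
$y{\left(A,o \right)} = 17$ ($y{\left(A,o \right)} = 7 + 10 = 17$)
$33 \left(I + y{\left(7,-1 \right)}\right) = 33 \left(19 + 17\right) = 33 \cdot 36 = 1188$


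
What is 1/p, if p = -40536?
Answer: -1/40536 ≈ -2.4669e-5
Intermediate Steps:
1/p = 1/(-40536) = -1/40536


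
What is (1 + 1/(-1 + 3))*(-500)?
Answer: -750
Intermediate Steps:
(1 + 1/(-1 + 3))*(-500) = (1 + 1/2)*(-500) = (1 + ½)*(-500) = (3/2)*(-500) = -750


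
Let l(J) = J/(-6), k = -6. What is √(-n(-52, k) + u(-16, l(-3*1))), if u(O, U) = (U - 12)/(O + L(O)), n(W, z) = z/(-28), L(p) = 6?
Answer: √4585/70 ≈ 0.96732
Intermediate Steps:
n(W, z) = -z/28 (n(W, z) = z*(-1/28) = -z/28)
l(J) = -J/6 (l(J) = J*(-⅙) = -J/6)
u(O, U) = (-12 + U)/(6 + O) (u(O, U) = (U - 12)/(O + 6) = (-12 + U)/(6 + O))
√(-n(-52, k) + u(-16, l(-3*1))) = √(-(-1)*(-6)/28 + (-12 - (-1)/2)/(6 - 16)) = √(-1*3/14 + (-12 - ⅙*(-3))/(-10)) = √(-3/14 - (-12 + ½)/10) = √(-3/14 - ⅒*(-23/2)) = √(-3/14 + 23/20) = √(131/140) = √4585/70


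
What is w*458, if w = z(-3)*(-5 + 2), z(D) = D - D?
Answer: 0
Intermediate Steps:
z(D) = 0
w = 0 (w = 0*(-5 + 2) = 0*(-3) = 0)
w*458 = 0*458 = 0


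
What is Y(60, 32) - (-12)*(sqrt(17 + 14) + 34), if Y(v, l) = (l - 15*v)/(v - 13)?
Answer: 18308/47 + 12*sqrt(31) ≈ 456.35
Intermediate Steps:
Y(v, l) = (l - 15*v)/(-13 + v)
Y(60, 32) - (-12)*(sqrt(17 + 14) + 34) = (32 - 15*60)/(-13 + 60) - (-12)*(sqrt(17 + 14) + 34) = (32 - 900)/47 - (-12)*(sqrt(31) + 34) = (1/47)*(-868) - (-12)*(34 + sqrt(31)) = -868/47 - (-408 - 12*sqrt(31)) = -868/47 + (408 + 12*sqrt(31)) = 18308/47 + 12*sqrt(31)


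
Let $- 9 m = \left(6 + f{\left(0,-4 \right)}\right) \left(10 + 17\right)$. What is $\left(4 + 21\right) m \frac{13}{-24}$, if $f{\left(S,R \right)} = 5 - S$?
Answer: $\frac{3575}{8} \approx 446.88$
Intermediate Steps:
$m = -33$ ($m = - \frac{\left(6 + \left(5 - 0\right)\right) \left(10 + 17\right)}{9} = - \frac{\left(6 + \left(5 + 0\right)\right) 27}{9} = - \frac{\left(6 + 5\right) 27}{9} = - \frac{11 \cdot 27}{9} = \left(- \frac{1}{9}\right) 297 = -33$)
$\left(4 + 21\right) m \frac{13}{-24} = \left(4 + 21\right) \left(-33\right) \frac{13}{-24} = 25 \left(-33\right) 13 \left(- \frac{1}{24}\right) = \left(-825\right) \left(- \frac{13}{24}\right) = \frac{3575}{8}$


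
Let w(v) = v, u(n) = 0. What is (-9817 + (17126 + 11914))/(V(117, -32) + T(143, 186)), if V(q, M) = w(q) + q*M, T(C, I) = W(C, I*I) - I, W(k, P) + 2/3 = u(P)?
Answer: -57669/11441 ≈ -5.0406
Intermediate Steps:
W(k, P) = -⅔ (W(k, P) = -⅔ + 0 = -⅔)
T(C, I) = -⅔ - I
V(q, M) = q + M*q (V(q, M) = q + q*M = q + M*q)
(-9817 + (17126 + 11914))/(V(117, -32) + T(143, 186)) = (-9817 + (17126 + 11914))/(117*(1 - 32) + (-⅔ - 1*186)) = (-9817 + 29040)/(117*(-31) + (-⅔ - 186)) = 19223/(-3627 - 560/3) = 19223/(-11441/3) = 19223*(-3/11441) = -57669/11441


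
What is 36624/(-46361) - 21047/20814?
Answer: -248293129/137851122 ≈ -1.8012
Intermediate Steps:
36624/(-46361) - 21047/20814 = 36624*(-1/46361) - 21047*1/20814 = -5232/6623 - 21047/20814 = -248293129/137851122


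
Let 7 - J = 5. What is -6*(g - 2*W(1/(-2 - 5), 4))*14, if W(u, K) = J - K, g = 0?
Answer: -336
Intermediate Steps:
J = 2 (J = 7 - 1*5 = 7 - 5 = 2)
W(u, K) = 2 - K
-6*(g - 2*W(1/(-2 - 5), 4))*14 = -6*(0 - 2*(2 - 1*4))*14 = -6*(0 - 2*(2 - 4))*14 = -6*(0 - 2*(-2))*14 = -6*(0 + 4)*14 = -6*4*14 = -24*14 = -336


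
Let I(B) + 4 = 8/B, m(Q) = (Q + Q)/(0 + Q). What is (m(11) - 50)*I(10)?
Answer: 768/5 ≈ 153.60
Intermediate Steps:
m(Q) = 2 (m(Q) = (2*Q)/Q = 2)
I(B) = -4 + 8/B
(m(11) - 50)*I(10) = (2 - 50)*(-4 + 8/10) = -48*(-4 + 8*(⅒)) = -48*(-4 + ⅘) = -48*(-16/5) = 768/5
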